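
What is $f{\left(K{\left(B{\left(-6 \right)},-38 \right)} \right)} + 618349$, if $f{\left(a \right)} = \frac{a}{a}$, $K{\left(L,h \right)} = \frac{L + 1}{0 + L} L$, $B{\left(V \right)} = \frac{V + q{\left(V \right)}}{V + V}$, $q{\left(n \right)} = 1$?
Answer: $618350$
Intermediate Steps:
$B{\left(V \right)} = \frac{1 + V}{2 V}$ ($B{\left(V \right)} = \frac{V + 1}{V + V} = \frac{1 + V}{2 V}$)
$K{\left(L,h \right)} = 1 + L$ ($K{\left(L,h \right)} = \frac{1 + L}{L} L = 1 + L$)
$f{\left(a \right)} = 1$
$f{\left(K{\left(B{\left(-6 \right)},-38 \right)} \right)} + 618349 = 1 + 618349 = 618350$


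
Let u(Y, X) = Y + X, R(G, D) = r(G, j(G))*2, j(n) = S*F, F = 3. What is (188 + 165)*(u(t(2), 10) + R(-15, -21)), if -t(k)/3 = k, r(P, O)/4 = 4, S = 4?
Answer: 12708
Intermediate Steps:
j(n) = 12 (j(n) = 4*3 = 12)
r(P, O) = 16 (r(P, O) = 4*4 = 16)
t(k) = -3*k
R(G, D) = 32 (R(G, D) = 16*2 = 32)
u(Y, X) = X + Y
(188 + 165)*(u(t(2), 10) + R(-15, -21)) = (188 + 165)*((10 - 3*2) + 32) = 353*((10 - 6) + 32) = 353*(4 + 32) = 353*36 = 12708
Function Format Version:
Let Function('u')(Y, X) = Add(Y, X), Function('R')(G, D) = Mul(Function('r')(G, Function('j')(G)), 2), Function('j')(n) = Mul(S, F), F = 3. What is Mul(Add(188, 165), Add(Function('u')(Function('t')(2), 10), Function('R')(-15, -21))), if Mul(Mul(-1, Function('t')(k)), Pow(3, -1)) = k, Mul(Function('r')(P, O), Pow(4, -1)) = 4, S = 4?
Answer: 12708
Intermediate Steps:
Function('j')(n) = 12 (Function('j')(n) = Mul(4, 3) = 12)
Function('r')(P, O) = 16 (Function('r')(P, O) = Mul(4, 4) = 16)
Function('t')(k) = Mul(-3, k)
Function('R')(G, D) = 32 (Function('R')(G, D) = Mul(16, 2) = 32)
Function('u')(Y, X) = Add(X, Y)
Mul(Add(188, 165), Add(Function('u')(Function('t')(2), 10), Function('R')(-15, -21))) = Mul(Add(188, 165), Add(Add(10, Mul(-3, 2)), 32)) = Mul(353, Add(Add(10, -6), 32)) = Mul(353, Add(4, 32)) = Mul(353, 36) = 12708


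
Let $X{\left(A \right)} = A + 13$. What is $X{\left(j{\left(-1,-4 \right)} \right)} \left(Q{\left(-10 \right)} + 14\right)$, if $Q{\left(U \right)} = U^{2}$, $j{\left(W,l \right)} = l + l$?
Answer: $570$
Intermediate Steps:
$j{\left(W,l \right)} = 2 l$
$X{\left(A \right)} = 13 + A$
$X{\left(j{\left(-1,-4 \right)} \right)} \left(Q{\left(-10 \right)} + 14\right) = \left(13 + 2 \left(-4\right)\right) \left(\left(-10\right)^{2} + 14\right) = \left(13 - 8\right) \left(100 + 14\right) = 5 \cdot 114 = 570$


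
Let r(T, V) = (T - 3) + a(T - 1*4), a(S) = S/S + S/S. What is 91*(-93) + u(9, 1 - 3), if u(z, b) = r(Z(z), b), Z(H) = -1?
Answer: -8465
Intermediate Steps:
a(S) = 2 (a(S) = 1 + 1 = 2)
r(T, V) = -1 + T (r(T, V) = (T - 3) + 2 = (-3 + T) + 2 = -1 + T)
u(z, b) = -2 (u(z, b) = -1 - 1 = -2)
91*(-93) + u(9, 1 - 3) = 91*(-93) - 2 = -8463 - 2 = -8465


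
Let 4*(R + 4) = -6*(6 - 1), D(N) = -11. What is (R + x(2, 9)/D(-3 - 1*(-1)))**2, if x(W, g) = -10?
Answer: 54289/484 ≈ 112.17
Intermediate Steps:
R = -23/2 (R = -4 + (-6*(6 - 1))/4 = -4 + (-6*5)/4 = -4 + (1/4)*(-30) = -4 - 15/2 = -23/2 ≈ -11.500)
(R + x(2, 9)/D(-3 - 1*(-1)))**2 = (-23/2 - 10/(-11))**2 = (-23/2 - 10*(-1/11))**2 = (-23/2 + 10/11)**2 = (-233/22)**2 = 54289/484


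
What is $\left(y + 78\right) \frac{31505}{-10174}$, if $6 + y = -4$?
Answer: $- \frac{1071170}{5087} \approx -210.57$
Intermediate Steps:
$y = -10$ ($y = -6 - 4 = -10$)
$\left(y + 78\right) \frac{31505}{-10174} = \left(-10 + 78\right) \frac{31505}{-10174} = 68 \cdot 31505 \left(- \frac{1}{10174}\right) = 68 \left(- \frac{31505}{10174}\right) = - \frac{1071170}{5087}$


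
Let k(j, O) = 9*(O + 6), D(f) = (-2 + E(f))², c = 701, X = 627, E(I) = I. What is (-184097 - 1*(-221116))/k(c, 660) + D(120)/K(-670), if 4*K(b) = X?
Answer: 119017579/1252746 ≈ 95.005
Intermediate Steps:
K(b) = 627/4 (K(b) = (¼)*627 = 627/4)
D(f) = (-2 + f)²
k(j, O) = 54 + 9*O (k(j, O) = 9*(6 + O) = 54 + 9*O)
(-184097 - 1*(-221116))/k(c, 660) + D(120)/K(-670) = (-184097 - 1*(-221116))/(54 + 9*660) + (-2 + 120)²/(627/4) = (-184097 + 221116)/(54 + 5940) + 118²*(4/627) = 37019/5994 + 13924*(4/627) = 37019*(1/5994) + 55696/627 = 37019/5994 + 55696/627 = 119017579/1252746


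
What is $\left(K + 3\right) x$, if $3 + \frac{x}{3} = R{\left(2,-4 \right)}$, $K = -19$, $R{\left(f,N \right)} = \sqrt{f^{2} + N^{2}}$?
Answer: $144 - 96 \sqrt{5} \approx -70.662$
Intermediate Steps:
$R{\left(f,N \right)} = \sqrt{N^{2} + f^{2}}$
$x = -9 + 6 \sqrt{5}$ ($x = -9 + 3 \sqrt{\left(-4\right)^{2} + 2^{2}} = -9 + 3 \sqrt{16 + 4} = -9 + 3 \sqrt{20} = -9 + 3 \cdot 2 \sqrt{5} = -9 + 6 \sqrt{5} \approx 4.4164$)
$\left(K + 3\right) x = \left(-19 + 3\right) \left(-9 + 6 \sqrt{5}\right) = - 16 \left(-9 + 6 \sqrt{5}\right) = 144 - 96 \sqrt{5}$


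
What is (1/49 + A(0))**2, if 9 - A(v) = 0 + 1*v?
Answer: 195364/2401 ≈ 81.368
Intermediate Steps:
A(v) = 9 - v (A(v) = 9 - (0 + 1*v) = 9 - (0 + v) = 9 - v)
(1/49 + A(0))**2 = (1/49 + (9 - 1*0))**2 = (1/49 + (9 + 0))**2 = (1/49 + 9)**2 = (442/49)**2 = 195364/2401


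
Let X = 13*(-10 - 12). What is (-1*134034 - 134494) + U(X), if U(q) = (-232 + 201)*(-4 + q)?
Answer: -259538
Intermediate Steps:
X = -286 (X = 13*(-22) = -286)
U(q) = 124 - 31*q (U(q) = -31*(-4 + q) = 124 - 31*q)
(-1*134034 - 134494) + U(X) = (-1*134034 - 134494) + (124 - 31*(-286)) = (-134034 - 134494) + (124 + 8866) = -268528 + 8990 = -259538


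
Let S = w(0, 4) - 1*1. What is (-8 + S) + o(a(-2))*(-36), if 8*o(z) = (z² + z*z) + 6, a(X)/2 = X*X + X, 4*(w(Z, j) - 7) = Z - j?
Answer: -174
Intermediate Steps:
w(Z, j) = 7 - j/4 + Z/4 (w(Z, j) = 7 + (Z - j)/4 = 7 + (-j/4 + Z/4) = 7 - j/4 + Z/4)
a(X) = 2*X + 2*X² (a(X) = 2*(X*X + X) = 2*(X² + X) = 2*(X + X²) = 2*X + 2*X²)
o(z) = ¾ + z²/4 (o(z) = ((z² + z*z) + 6)/8 = ((z² + z²) + 6)/8 = (2*z² + 6)/8 = (6 + 2*z²)/8 = ¾ + z²/4)
S = 5 (S = (7 - ¼*4 + (¼)*0) - 1*1 = (7 - 1 + 0) - 1 = 6 - 1 = 5)
(-8 + S) + o(a(-2))*(-36) = (-8 + 5) + (¾ + (2*(-2)*(1 - 2))²/4)*(-36) = -3 + (¾ + (2*(-2)*(-1))²/4)*(-36) = -3 + (¾ + (¼)*4²)*(-36) = -3 + (¾ + (¼)*16)*(-36) = -3 + (¾ + 4)*(-36) = -3 + (19/4)*(-36) = -3 - 171 = -174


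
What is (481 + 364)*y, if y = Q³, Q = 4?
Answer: 54080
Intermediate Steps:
y = 64 (y = 4³ = 64)
(481 + 364)*y = (481 + 364)*64 = 845*64 = 54080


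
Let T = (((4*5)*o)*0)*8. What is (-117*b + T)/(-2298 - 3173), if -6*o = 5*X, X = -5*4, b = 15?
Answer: 1755/5471 ≈ 0.32078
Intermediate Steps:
X = -20
o = 50/3 (o = -5*(-20)/6 = -⅙*(-100) = 50/3 ≈ 16.667)
T = 0 (T = (((4*5)*(50/3))*0)*8 = ((20*(50/3))*0)*8 = ((1000/3)*0)*8 = 0*8 = 0)
(-117*b + T)/(-2298 - 3173) = (-117*15 + 0)/(-2298 - 3173) = (-1755 + 0)/(-5471) = -1755*(-1/5471) = 1755/5471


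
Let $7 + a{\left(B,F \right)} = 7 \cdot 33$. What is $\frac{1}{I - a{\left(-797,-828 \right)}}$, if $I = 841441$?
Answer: $\frac{1}{841217} \approx 1.1888 \cdot 10^{-6}$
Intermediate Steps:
$a{\left(B,F \right)} = 224$ ($a{\left(B,F \right)} = -7 + 7 \cdot 33 = -7 + 231 = 224$)
$\frac{1}{I - a{\left(-797,-828 \right)}} = \frac{1}{841441 - 224} = \frac{1}{841217}$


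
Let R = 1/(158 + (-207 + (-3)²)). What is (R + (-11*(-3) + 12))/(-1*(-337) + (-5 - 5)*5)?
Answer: 257/1640 ≈ 0.15671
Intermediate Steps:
R = -1/40 (R = 1/(158 + (-207 + 9)) = 1/(158 - 198) = 1/(-40) = -1/40 ≈ -0.025000)
(R + (-11*(-3) + 12))/(-1*(-337) + (-5 - 5)*5) = (-1/40 + (-11*(-3) + 12))/(-1*(-337) + (-5 - 5)*5) = (-1/40 + (33 + 12))/(337 - 10*5) = (-1/40 + 45)/(337 - 50) = (1799/40)/287 = (1799/40)*(1/287) = 257/1640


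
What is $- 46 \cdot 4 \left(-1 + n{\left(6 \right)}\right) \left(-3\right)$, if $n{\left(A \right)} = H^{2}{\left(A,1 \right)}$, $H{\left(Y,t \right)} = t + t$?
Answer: $1656$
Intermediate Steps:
$H{\left(Y,t \right)} = 2 t$
$n{\left(A \right)} = 4$ ($n{\left(A \right)} = \left(2 \cdot 1\right)^{2} = 2^{2} = 4$)
$- 46 \cdot 4 \left(-1 + n{\left(6 \right)}\right) \left(-3\right) = - 46 \cdot 4 \left(-1 + 4\right) \left(-3\right) = - 46 \cdot 4 \cdot 3 \left(-3\right) = \left(-46\right) 12 \left(-3\right) = \left(-552\right) \left(-3\right) = 1656$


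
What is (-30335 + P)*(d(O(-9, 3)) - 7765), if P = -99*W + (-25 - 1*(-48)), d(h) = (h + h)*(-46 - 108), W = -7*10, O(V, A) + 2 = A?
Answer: 188762886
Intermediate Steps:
O(V, A) = -2 + A
W = -70
d(h) = -308*h (d(h) = (2*h)*(-154) = -308*h)
P = 6953 (P = -99*(-70) + (-25 - 1*(-48)) = 6930 + (-25 + 48) = 6930 + 23 = 6953)
(-30335 + P)*(d(O(-9, 3)) - 7765) = (-30335 + 6953)*(-308*(-2 + 3) - 7765) = -23382*(-308*1 - 7765) = -23382*(-308 - 7765) = -23382*(-8073) = 188762886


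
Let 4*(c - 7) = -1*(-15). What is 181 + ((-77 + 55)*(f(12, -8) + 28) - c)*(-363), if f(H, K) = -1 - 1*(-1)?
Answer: 910765/4 ≈ 2.2769e+5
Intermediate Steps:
f(H, K) = 0 (f(H, K) = -1 + 1 = 0)
c = 43/4 (c = 7 + (-1*(-15))/4 = 7 + (¼)*15 = 7 + 15/4 = 43/4 ≈ 10.750)
181 + ((-77 + 55)*(f(12, -8) + 28) - c)*(-363) = 181 + ((-77 + 55)*(0 + 28) - 1*43/4)*(-363) = 181 + (-22*28 - 43/4)*(-363) = 181 + (-616 - 43/4)*(-363) = 181 - 2507/4*(-363) = 181 + 910041/4 = 910765/4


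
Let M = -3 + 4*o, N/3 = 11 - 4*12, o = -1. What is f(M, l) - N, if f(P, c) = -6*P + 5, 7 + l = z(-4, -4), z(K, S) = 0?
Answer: 158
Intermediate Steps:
N = -111 (N = 3*(11 - 4*12) = 3*(11 - 48) = 3*(-37) = -111)
l = -7 (l = -7 + 0 = -7)
M = -7 (M = -3 + 4*(-1) = -3 - 4 = -7)
f(P, c) = 5 - 6*P
f(M, l) - N = (5 - 6*(-7)) - 1*(-111) = (5 + 42) + 111 = 47 + 111 = 158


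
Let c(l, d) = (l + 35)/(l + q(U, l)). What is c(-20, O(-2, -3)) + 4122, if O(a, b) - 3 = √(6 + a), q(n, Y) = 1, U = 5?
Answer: 78303/19 ≈ 4121.2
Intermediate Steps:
O(a, b) = 3 + √(6 + a)
c(l, d) = (35 + l)/(1 + l) (c(l, d) = (l + 35)/(l + 1) = (35 + l)/(1 + l))
c(-20, O(-2, -3)) + 4122 = (35 - 20)/(1 - 20) + 4122 = 15/(-19) + 4122 = -1/19*15 + 4122 = -15/19 + 4122 = 78303/19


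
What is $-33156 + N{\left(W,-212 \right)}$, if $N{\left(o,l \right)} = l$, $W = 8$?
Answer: $-33368$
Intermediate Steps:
$-33156 + N{\left(W,-212 \right)} = -33156 - 212 = -33368$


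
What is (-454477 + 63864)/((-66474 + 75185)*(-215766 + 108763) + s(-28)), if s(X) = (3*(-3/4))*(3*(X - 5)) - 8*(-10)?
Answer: 1562452/3728411321 ≈ 0.00041907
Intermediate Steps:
s(X) = 455/4 - 27*X/4 (s(X) = (3*(-3*¼))*(3*(-5 + X)) + 80 = (3*(-¾))*(-15 + 3*X) + 80 = -9*(-15 + 3*X)/4 + 80 = (135/4 - 27*X/4) + 80 = 455/4 - 27*X/4)
(-454477 + 63864)/((-66474 + 75185)*(-215766 + 108763) + s(-28)) = (-454477 + 63864)/((-66474 + 75185)*(-215766 + 108763) + (455/4 - 27/4*(-28))) = -390613/(8711*(-107003) + (455/4 + 189)) = -390613/(-932103133 + 1211/4) = -390613/(-3728411321/4) = -390613*(-4/3728411321) = 1562452/3728411321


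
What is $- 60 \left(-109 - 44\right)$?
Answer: $9180$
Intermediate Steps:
$- 60 \left(-109 - 44\right) = \left(-60\right) \left(-153\right) = 9180$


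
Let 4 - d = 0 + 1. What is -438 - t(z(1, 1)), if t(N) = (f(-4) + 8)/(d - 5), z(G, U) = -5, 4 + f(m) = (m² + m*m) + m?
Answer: -422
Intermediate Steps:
f(m) = -4 + m + 2*m² (f(m) = -4 + ((m² + m*m) + m) = -4 + ((m² + m²) + m) = -4 + (2*m² + m) = -4 + (m + 2*m²) = -4 + m + 2*m²)
d = 3 (d = 4 - (0 + 1) = 4 - 1*1 = 4 - 1 = 3)
t(N) = -16 (t(N) = ((-4 - 4 + 2*(-4)²) + 8)/(3 - 5) = ((-4 - 4 + 2*16) + 8)/(-2) = ((-4 - 4 + 32) + 8)*(-½) = (24 + 8)*(-½) = 32*(-½) = -16)
-438 - t(z(1, 1)) = -438 - 1*(-16) = -438 + 16 = -422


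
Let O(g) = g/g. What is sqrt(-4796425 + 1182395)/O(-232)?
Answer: I*sqrt(3614030) ≈ 1901.1*I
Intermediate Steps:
O(g) = 1
sqrt(-4796425 + 1182395)/O(-232) = sqrt(-4796425 + 1182395)/1 = sqrt(-3614030)*1 = (I*sqrt(3614030))*1 = I*sqrt(3614030)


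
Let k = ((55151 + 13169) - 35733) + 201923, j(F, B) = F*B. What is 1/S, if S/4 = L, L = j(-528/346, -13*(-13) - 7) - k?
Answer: -173/162451992 ≈ -1.0649e-6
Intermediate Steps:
j(F, B) = B*F
k = 234510 (k = (68320 - 35733) + 201923 = 32587 + 201923 = 234510)
L = -40612998/173 (L = (-13*(-13) - 7)*(-528/346) - 1*234510 = (169 - 7)*(-528*1/346) - 234510 = 162*(-264/173) - 234510 = -42768/173 - 234510 = -40612998/173 ≈ -2.3476e+5)
S = -162451992/173 (S = 4*(-40612998/173) = -162451992/173 ≈ -9.3903e+5)
1/S = 1/(-162451992/173) = -173/162451992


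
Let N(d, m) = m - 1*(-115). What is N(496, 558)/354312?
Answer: 673/354312 ≈ 0.0018995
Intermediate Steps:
N(d, m) = 115 + m (N(d, m) = m + 115 = 115 + m)
N(496, 558)/354312 = (115 + 558)/354312 = 673*(1/354312) = 673/354312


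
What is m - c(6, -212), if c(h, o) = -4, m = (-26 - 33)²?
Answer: 3485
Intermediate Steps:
m = 3481 (m = (-59)² = 3481)
m - c(6, -212) = 3481 - 1*(-4) = 3481 + 4 = 3485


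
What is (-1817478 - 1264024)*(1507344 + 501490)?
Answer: -6190225988668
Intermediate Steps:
(-1817478 - 1264024)*(1507344 + 501490) = -3081502*2008834 = -6190225988668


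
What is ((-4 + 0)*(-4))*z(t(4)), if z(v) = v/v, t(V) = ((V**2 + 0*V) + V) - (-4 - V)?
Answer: 16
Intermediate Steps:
t(V) = 4 + V**2 + 2*V (t(V) = ((V**2 + 0) + V) + (4 + V) = (V**2 + V) + (4 + V) = (V + V**2) + (4 + V) = 4 + V**2 + 2*V)
z(v) = 1
((-4 + 0)*(-4))*z(t(4)) = ((-4 + 0)*(-4))*1 = -4*(-4)*1 = 16*1 = 16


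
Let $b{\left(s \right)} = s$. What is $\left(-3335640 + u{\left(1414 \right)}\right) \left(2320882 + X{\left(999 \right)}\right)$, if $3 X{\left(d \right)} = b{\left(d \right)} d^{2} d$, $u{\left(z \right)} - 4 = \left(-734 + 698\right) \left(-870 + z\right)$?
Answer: $-1113947533037195780$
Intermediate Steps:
$u{\left(z \right)} = 31324 - 36 z$ ($u{\left(z \right)} = 4 + \left(-734 + 698\right) \left(-870 + z\right) = 4 - 36 \left(-870 + z\right) = 4 - \left(-31320 + 36 z\right) = 31324 - 36 z$)
$X{\left(d \right)} = \frac{d^{4}}{3}$ ($X{\left(d \right)} = \frac{d d^{2} d}{3} = \frac{d^{3} d}{3} = \frac{d^{4}}{3}$)
$\left(-3335640 + u{\left(1414 \right)}\right) \left(2320882 + X{\left(999 \right)}\right) = \left(-3335640 + \left(31324 - 50904\right)\right) \left(2320882 + \frac{999^{4}}{3}\right) = \left(-3335640 + \left(31324 - 50904\right)\right) \left(2320882 + \frac{1}{3} \cdot 996005996001\right) = \left(-3335640 - 19580\right) \left(2320882 + 332001998667\right) = \left(-3355220\right) 332004319549 = -1113947533037195780$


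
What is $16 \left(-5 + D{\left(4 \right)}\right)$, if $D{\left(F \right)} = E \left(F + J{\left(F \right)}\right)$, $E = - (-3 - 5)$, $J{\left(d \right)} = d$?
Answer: $944$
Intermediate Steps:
$E = 8$ ($E = \left(-1\right) \left(-8\right) = 8$)
$D{\left(F \right)} = 16 F$ ($D{\left(F \right)} = 8 \left(F + F\right) = 8 \cdot 2 F = 16 F$)
$16 \left(-5 + D{\left(4 \right)}\right) = 16 \left(-5 + 16 \cdot 4\right) = 16 \left(-5 + 64\right) = 16 \cdot 59 = 944$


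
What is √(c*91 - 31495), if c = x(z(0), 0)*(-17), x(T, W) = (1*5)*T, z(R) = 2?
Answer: I*√46965 ≈ 216.71*I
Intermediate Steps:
x(T, W) = 5*T
c = -170 (c = (5*2)*(-17) = 10*(-17) = -170)
√(c*91 - 31495) = √(-170*91 - 31495) = √(-15470 - 31495) = √(-46965) = I*√46965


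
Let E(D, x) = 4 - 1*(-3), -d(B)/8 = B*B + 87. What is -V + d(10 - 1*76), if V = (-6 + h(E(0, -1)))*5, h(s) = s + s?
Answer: -35584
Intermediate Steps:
d(B) = -696 - 8*B**2 (d(B) = -8*(B*B + 87) = -8*(B**2 + 87) = -8*(87 + B**2) = -696 - 8*B**2)
E(D, x) = 7 (E(D, x) = 4 + 3 = 7)
h(s) = 2*s
V = 40 (V = (-6 + 2*7)*5 = (-6 + 14)*5 = 8*5 = 40)
-V + d(10 - 1*76) = -1*40 + (-696 - 8*(10 - 1*76)**2) = -40 + (-696 - 8*(10 - 76)**2) = -40 + (-696 - 8*(-66)**2) = -40 + (-696 - 8*4356) = -40 + (-696 - 34848) = -40 - 35544 = -35584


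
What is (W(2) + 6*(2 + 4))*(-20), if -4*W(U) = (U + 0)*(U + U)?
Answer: -680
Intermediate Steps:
W(U) = -U²/2 (W(U) = -(U + 0)*(U + U)/4 = -U*2*U/4 = -U²/2)
(W(2) + 6*(2 + 4))*(-20) = (-½*2² + 6*(2 + 4))*(-20) = (-½*4 + 6*6)*(-20) = (-2 + 36)*(-20) = 34*(-20) = -680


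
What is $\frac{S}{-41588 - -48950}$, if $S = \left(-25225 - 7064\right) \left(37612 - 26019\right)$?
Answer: $- \frac{124775459}{2454} \approx -50846.0$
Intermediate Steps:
$S = -374326377$ ($S = \left(-32289\right) 11593 = -374326377$)
$\frac{S}{-41588 - -48950} = - \frac{374326377}{-41588 - -48950} = - \frac{374326377}{-41588 + 48950} = - \frac{374326377}{7362} = \left(-374326377\right) \frac{1}{7362} = - \frac{124775459}{2454}$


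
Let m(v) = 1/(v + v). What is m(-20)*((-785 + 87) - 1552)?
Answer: 225/4 ≈ 56.250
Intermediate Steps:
m(v) = 1/(2*v)
m(-20)*((-785 + 87) - 1552) = ((½)/(-20))*((-785 + 87) - 1552) = ((½)*(-1/20))*(-698 - 1552) = -1/40*(-2250) = 225/4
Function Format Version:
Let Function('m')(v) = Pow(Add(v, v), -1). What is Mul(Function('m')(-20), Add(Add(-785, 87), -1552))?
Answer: Rational(225, 4) ≈ 56.250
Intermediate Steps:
Function('m')(v) = Mul(Rational(1, 2), Pow(v, -1)) (Function('m')(v) = Pow(Mul(2, v), -1) = Mul(Rational(1, 2), Pow(v, -1)))
Mul(Function('m')(-20), Add(Add(-785, 87), -1552)) = Mul(Mul(Rational(1, 2), Pow(-20, -1)), Add(Add(-785, 87), -1552)) = Mul(Mul(Rational(1, 2), Rational(-1, 20)), Add(-698, -1552)) = Mul(Rational(-1, 40), -2250) = Rational(225, 4)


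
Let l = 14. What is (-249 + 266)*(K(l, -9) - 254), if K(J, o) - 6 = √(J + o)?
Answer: -4216 + 17*√5 ≈ -4178.0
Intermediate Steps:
K(J, o) = 6 + √(J + o)
(-249 + 266)*(K(l, -9) - 254) = (-249 + 266)*((6 + √(14 - 9)) - 254) = 17*((6 + √5) - 254) = 17*(-248 + √5) = -4216 + 17*√5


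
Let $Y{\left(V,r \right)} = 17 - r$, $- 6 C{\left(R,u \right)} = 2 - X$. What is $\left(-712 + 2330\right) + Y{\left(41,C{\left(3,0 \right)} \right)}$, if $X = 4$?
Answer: $\frac{4904}{3} \approx 1634.7$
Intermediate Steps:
$C{\left(R,u \right)} = \frac{1}{3}$ ($C{\left(R,u \right)} = - \frac{2 - 4}{6} = \left(- \frac{1}{6}\right) \left(-2\right) = \frac{1}{3}$)
$\left(-712 + 2330\right) + Y{\left(41,C{\left(3,0 \right)} \right)} = \left(-712 + 2330\right) + \left(17 - \frac{1}{3}\right) = 1618 + \left(17 - \frac{1}{3}\right) = 1618 + \frac{50}{3} = \frac{4904}{3}$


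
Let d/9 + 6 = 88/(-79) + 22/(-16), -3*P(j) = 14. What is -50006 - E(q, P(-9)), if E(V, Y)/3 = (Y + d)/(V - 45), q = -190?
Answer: -7427044823/148520 ≈ -50007.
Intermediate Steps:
P(j) = -14/3 (P(j) = -⅓*14 = -14/3)
d = -48285/632 (d = -54 + 9*(88/(-79) + 22/(-16)) = -54 + 9*(88*(-1/79) + 22*(-1/16)) = -54 + 9*(-88/79 - 11/8) = -54 + 9*(-1573/632) = -54 - 14157/632 = -48285/632 ≈ -76.400)
E(V, Y) = 3*(-48285/632 + Y)/(-45 + V) (E(V, Y) = 3*((Y - 48285/632)/(V - 45)) = 3*((-48285/632 + Y)/(-45 + V)) = 3*(-48285/632 + Y)/(-45 + V))
-50006 - E(q, P(-9)) = -50006 - 3*(-48285 + 632*(-14/3))/(632*(-45 - 190)) = -50006 - 3*(-48285 - 8848/3)/(632*(-235)) = -50006 - 3*(-1)*(-153703)/(632*235*3) = -50006 - 1*153703/148520 = -50006 - 153703/148520 = -7427044823/148520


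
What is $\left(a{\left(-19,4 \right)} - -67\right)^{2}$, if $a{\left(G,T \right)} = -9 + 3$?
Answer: $3721$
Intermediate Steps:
$a{\left(G,T \right)} = -6$
$\left(a{\left(-19,4 \right)} - -67\right)^{2} = \left(-6 - -67\right)^{2} = \left(-6 + 67\right)^{2} = 61^{2} = 3721$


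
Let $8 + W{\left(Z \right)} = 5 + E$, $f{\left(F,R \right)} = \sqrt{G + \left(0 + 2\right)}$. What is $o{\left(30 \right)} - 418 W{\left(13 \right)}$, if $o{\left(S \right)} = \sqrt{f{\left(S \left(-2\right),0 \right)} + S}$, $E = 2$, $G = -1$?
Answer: $418 + \sqrt{31} \approx 423.57$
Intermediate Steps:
$f{\left(F,R \right)} = 1$ ($f{\left(F,R \right)} = \sqrt{-1 + \left(0 + 2\right)} = \sqrt{-1 + 2} = \sqrt{1} = 1$)
$W{\left(Z \right)} = -1$ ($W{\left(Z \right)} = -8 + \left(5 + 2\right) = -8 + 7 = -1$)
$o{\left(S \right)} = \sqrt{1 + S}$
$o{\left(30 \right)} - 418 W{\left(13 \right)} = \sqrt{1 + 30} - -418 = \sqrt{31} + 418 = 418 + \sqrt{31}$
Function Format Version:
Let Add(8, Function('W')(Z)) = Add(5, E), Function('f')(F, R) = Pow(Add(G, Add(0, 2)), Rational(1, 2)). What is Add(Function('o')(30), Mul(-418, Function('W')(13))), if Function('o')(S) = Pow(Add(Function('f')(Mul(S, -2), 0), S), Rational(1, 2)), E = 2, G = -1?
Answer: Add(418, Pow(31, Rational(1, 2))) ≈ 423.57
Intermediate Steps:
Function('f')(F, R) = 1 (Function('f')(F, R) = Pow(Add(-1, Add(0, 2)), Rational(1, 2)) = Pow(Add(-1, 2), Rational(1, 2)) = Pow(1, Rational(1, 2)) = 1)
Function('W')(Z) = -1 (Function('W')(Z) = Add(-8, Add(5, 2)) = Add(-8, 7) = -1)
Function('o')(S) = Pow(Add(1, S), Rational(1, 2))
Add(Function('o')(30), Mul(-418, Function('W')(13))) = Add(Pow(Add(1, 30), Rational(1, 2)), Mul(-418, -1)) = Add(Pow(31, Rational(1, 2)), 418) = Add(418, Pow(31, Rational(1, 2)))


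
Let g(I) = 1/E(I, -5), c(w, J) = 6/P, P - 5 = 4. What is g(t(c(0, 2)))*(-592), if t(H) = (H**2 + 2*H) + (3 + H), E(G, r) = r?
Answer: 592/5 ≈ 118.40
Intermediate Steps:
P = 9 (P = 5 + 4 = 9)
c(w, J) = 2/3 (c(w, J) = 6/9 = 6*(1/9) = 2/3)
t(H) = 3 + H**2 + 3*H
g(I) = -1/5 (g(I) = 1/(-5) = -1/5)
g(t(c(0, 2)))*(-592) = -1/5*(-592) = 592/5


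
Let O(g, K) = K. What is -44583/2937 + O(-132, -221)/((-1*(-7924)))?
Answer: -10724993/705236 ≈ -15.208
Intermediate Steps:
-44583/2937 + O(-132, -221)/((-1*(-7924))) = -44583/2937 - 221/((-1*(-7924))) = -44583*1/2937 - 221/7924 = -1351/89 - 221*1/7924 = -1351/89 - 221/7924 = -10724993/705236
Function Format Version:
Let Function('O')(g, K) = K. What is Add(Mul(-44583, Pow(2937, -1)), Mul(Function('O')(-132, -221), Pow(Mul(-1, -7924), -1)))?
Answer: Rational(-10724993, 705236) ≈ -15.208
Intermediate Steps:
Add(Mul(-44583, Pow(2937, -1)), Mul(Function('O')(-132, -221), Pow(Mul(-1, -7924), -1))) = Add(Mul(-44583, Pow(2937, -1)), Mul(-221, Pow(Mul(-1, -7924), -1))) = Add(Mul(-44583, Rational(1, 2937)), Mul(-221, Pow(7924, -1))) = Add(Rational(-1351, 89), Mul(-221, Rational(1, 7924))) = Add(Rational(-1351, 89), Rational(-221, 7924)) = Rational(-10724993, 705236)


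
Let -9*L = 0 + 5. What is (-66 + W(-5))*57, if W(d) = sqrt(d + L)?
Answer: -3762 + 95*I*sqrt(2) ≈ -3762.0 + 134.35*I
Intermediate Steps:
L = -5/9 (L = -(0 + 5)/9 = -1/9*5 = -5/9 ≈ -0.55556)
W(d) = sqrt(-5/9 + d) (W(d) = sqrt(d - 5/9) = sqrt(-5/9 + d))
(-66 + W(-5))*57 = (-66 + sqrt(-5 + 9*(-5))/3)*57 = (-66 + sqrt(-5 - 45)/3)*57 = (-66 + sqrt(-50)/3)*57 = (-66 + (5*I*sqrt(2))/3)*57 = (-66 + 5*I*sqrt(2)/3)*57 = -3762 + 95*I*sqrt(2)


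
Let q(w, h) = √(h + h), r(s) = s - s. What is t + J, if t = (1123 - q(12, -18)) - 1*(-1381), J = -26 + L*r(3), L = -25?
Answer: 2478 - 6*I ≈ 2478.0 - 6.0*I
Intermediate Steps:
r(s) = 0
q(w, h) = √2*√h (q(w, h) = √(2*h) = √2*√h)
J = -26 (J = -26 - 25*0 = -26 + 0 = -26)
t = 2504 - 6*I (t = (1123 - √2*√(-18)) - 1*(-1381) = (1123 - √2*3*I*√2) + 1381 = (1123 - 6*I) + 1381 = 2504 - 6*I ≈ 2504.0 - 6.0*I)
t + J = (2504 - 6*I) - 26 = 2478 - 6*I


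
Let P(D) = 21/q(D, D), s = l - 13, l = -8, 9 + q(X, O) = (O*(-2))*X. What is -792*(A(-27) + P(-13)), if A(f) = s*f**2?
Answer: 4207297248/347 ≈ 1.2125e+7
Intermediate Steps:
q(X, O) = -9 - 2*O*X (q(X, O) = -9 + (O*(-2))*X = -9 + (-2*O)*X = -9 - 2*O*X)
s = -21 (s = -8 - 13 = -21)
P(D) = 21/(-9 - 2*D**2) (P(D) = 21/(-9 - 2*D*D) = 21/(-9 - 2*D**2))
A(f) = -21*f**2
-792*(A(-27) + P(-13)) = -792*(-21*(-27)**2 - 21/(9 + 2*(-13)**2)) = -792*(-21*729 - 21/(9 + 2*169)) = -792*(-15309 - 21/(9 + 338)) = -792*(-15309 - 21/347) = -792*(-5312244/347) = 4207297248/347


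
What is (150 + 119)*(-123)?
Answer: -33087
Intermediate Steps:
(150 + 119)*(-123) = 269*(-123) = -33087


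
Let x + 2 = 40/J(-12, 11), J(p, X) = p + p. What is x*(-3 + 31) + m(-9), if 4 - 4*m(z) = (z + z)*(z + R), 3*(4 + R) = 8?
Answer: -889/6 ≈ -148.17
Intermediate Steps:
R = -4/3 (R = -4 + (⅓)*8 = -4 + 8/3 = -4/3 ≈ -1.3333)
m(z) = 1 - z*(-4/3 + z)/2 (m(z) = 1 - (z + z)*(z - 4/3)/4 = 1 - 2*z*(-4/3 + z)/4 = 1 - z*(-4/3 + z)/2)
J(p, X) = 2*p
x = -11/3 (x = -2 + 40/((2*(-12))) = -2 + 40/(-24) = -2 + 40*(-1/24) = -2 - 5/3 = -11/3 ≈ -3.6667)
x*(-3 + 31) + m(-9) = -11*(-3 + 31)/3 + (1 - ½*(-9)² + (⅔)*(-9)) = -11/3*28 + (1 - ½*81 - 6) = -308/3 + (1 - 81/2 - 6) = -308/3 - 91/2 = -889/6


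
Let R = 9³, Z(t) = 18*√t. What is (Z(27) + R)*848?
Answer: 618192 + 45792*√3 ≈ 6.9751e+5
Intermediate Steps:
R = 729
(Z(27) + R)*848 = (18*√27 + 729)*848 = (18*(3*√3) + 729)*848 = (54*√3 + 729)*848 = (729 + 54*√3)*848 = 618192 + 45792*√3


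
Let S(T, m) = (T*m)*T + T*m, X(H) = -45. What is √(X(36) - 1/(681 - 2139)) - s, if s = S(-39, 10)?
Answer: -14820 + I*√131218/54 ≈ -14820.0 + 6.7082*I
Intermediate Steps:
S(T, m) = T*m + m*T² (S(T, m) = m*T² + T*m = T*m + m*T²)
s = 14820 (s = -39*10*(1 - 39) = -39*10*(-38) = 14820)
√(X(36) - 1/(681 - 2139)) - s = √(-45 - 1/(681 - 2139)) - 1*14820 = √(-45 - 1/(-1458)) - 14820 = √(-45 - 1*(-1/1458)) - 14820 = √(-45 + 1/1458) - 14820 = √(-65609/1458) - 14820 = I*√131218/54 - 14820 = -14820 + I*√131218/54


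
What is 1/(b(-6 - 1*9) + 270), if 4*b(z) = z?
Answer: 4/1065 ≈ 0.0037559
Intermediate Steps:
b(z) = z/4
1/(b(-6 - 1*9) + 270) = 1/((-6 - 1*9)/4 + 270) = 1/((-6 - 9)/4 + 270) = 1/((¼)*(-15) + 270) = 1/(-15/4 + 270) = 1/(1065/4) = 4/1065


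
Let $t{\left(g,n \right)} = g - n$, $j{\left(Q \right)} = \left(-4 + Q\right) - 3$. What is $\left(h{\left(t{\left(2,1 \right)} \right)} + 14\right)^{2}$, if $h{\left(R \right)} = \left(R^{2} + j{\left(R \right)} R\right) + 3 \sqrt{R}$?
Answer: $144$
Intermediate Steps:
$j{\left(Q \right)} = -7 + Q$
$h{\left(R \right)} = R^{2} + 3 \sqrt{R} + R \left(-7 + R\right)$ ($h{\left(R \right)} = \left(R^{2} + \left(-7 + R\right) R\right) + 3 \sqrt{R} = \left(R^{2} + R \left(-7 + R\right)\right) + 3 \sqrt{R} = R^{2} + 3 \sqrt{R} + R \left(-7 + R\right)$)
$\left(h{\left(t{\left(2,1 \right)} \right)} + 14\right)^{2} = \left(\left(\left(2 - 1\right)^{2} + 3 \sqrt{2 - 1} + \left(2 - 1\right) \left(-7 + \left(2 - 1\right)\right)\right) + 14\right)^{2} = \left(\left(1^{2} + 3 \sqrt{1} + 1 \left(-7 + 1\right)\right) + 14\right)^{2} = \left(\left(1 + 3 \cdot 1 + 1 \left(-6\right)\right) + 14\right)^{2} = \left(\left(1 + 3 - 6\right) + 14\right)^{2} = \left(-2 + 14\right)^{2} = 12^{2} = 144$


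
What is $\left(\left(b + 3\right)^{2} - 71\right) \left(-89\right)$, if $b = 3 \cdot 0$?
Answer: $5518$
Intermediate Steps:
$b = 0$
$\left(\left(b + 3\right)^{2} - 71\right) \left(-89\right) = \left(\left(0 + 3\right)^{2} - 71\right) \left(-89\right) = \left(3^{2} - 71\right) \left(-89\right) = \left(9 - 71\right) \left(-89\right) = \left(-62\right) \left(-89\right) = 5518$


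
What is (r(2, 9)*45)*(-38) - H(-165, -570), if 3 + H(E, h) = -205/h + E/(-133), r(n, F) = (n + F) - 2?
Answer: -12280103/798 ≈ -15389.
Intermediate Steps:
r(n, F) = -2 + F + n (r(n, F) = (F + n) - 2 = -2 + F + n)
H(E, h) = -3 - 205/h - E/133 (H(E, h) = -3 + (-205/h + E/(-133)) = -3 + (-205/h + E*(-1/133)) = -3 + (-205/h - E/133) = -3 - 205/h - E/133)
(r(2, 9)*45)*(-38) - H(-165, -570) = ((-2 + 9 + 2)*45)*(-38) - (-3 - 205/(-570) - 1/133*(-165)) = (9*45)*(-38) - (-3 - 205*(-1/570) + 165/133) = 405*(-38) - (-3 + 41/114 + 165/133) = -15390 - 1*(-1117/798) = -15390 + 1117/798 = -12280103/798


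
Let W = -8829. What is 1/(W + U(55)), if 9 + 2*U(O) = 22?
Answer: -2/17645 ≈ -0.00011335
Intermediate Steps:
U(O) = 13/2 (U(O) = -9/2 + (½)*22 = -9/2 + 11 = 13/2)
1/(W + U(55)) = 1/(-8829 + 13/2) = 1/(-17645/2) = -2/17645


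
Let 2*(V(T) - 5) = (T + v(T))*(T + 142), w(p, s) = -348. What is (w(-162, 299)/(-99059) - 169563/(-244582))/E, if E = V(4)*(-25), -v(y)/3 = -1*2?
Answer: -803897893/21199542295750 ≈ -3.7921e-5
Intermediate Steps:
v(y) = 6 (v(y) = -(-3)*2 = -3*(-2) = 6)
V(T) = 5 + (6 + T)*(142 + T)/2 (V(T) = 5 + ((T + 6)*(T + 142))/2 = 5 + ((6 + T)*(142 + T))/2 = 5 + (6 + T)*(142 + T)/2)
E = -18375 (E = (431 + (1/2)*4**2 + 74*4)*(-25) = (431 + (1/2)*16 + 296)*(-25) = (431 + 8 + 296)*(-25) = 735*(-25) = -18375)
(w(-162, 299)/(-99059) - 169563/(-244582))/E = (-348/(-99059) - 169563/(-244582))/(-18375) = (-348*(-1/99059) - 169563*(-1/244582))*(-1/18375) = (348/99059 + 169563/244582)*(-1/18375) = (16881855753/24228048338)*(-1/18375) = -803897893/21199542295750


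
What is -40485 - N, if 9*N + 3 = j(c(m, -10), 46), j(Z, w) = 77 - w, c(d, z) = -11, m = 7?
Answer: -364393/9 ≈ -40488.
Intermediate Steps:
N = 28/9 (N = -1/3 + (77 - 1*46)/9 = -1/3 + (77 - 46)/9 = -1/3 + (1/9)*31 = -1/3 + 31/9 = 28/9 ≈ 3.1111)
-40485 - N = -40485 - 1*28/9 = -40485 - 28/9 = -364393/9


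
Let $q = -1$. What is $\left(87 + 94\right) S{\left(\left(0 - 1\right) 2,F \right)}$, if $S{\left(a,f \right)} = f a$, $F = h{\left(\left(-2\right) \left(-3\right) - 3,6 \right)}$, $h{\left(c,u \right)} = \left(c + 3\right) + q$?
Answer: $-1810$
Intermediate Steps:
$h{\left(c,u \right)} = 2 + c$ ($h{\left(c,u \right)} = \left(c + 3\right) - 1 = \left(3 + c\right) - 1 = 2 + c$)
$F = 5$ ($F = 2 - -3 = 2 + \left(6 - 3\right) = 2 + 3 = 5$)
$S{\left(a,f \right)} = a f$
$\left(87 + 94\right) S{\left(\left(0 - 1\right) 2,F \right)} = \left(87 + 94\right) \left(0 - 1\right) 2 \cdot 5 = 181 \left(-1\right) 2 \cdot 5 = 181 \left(\left(-2\right) 5\right) = 181 \left(-10\right) = -1810$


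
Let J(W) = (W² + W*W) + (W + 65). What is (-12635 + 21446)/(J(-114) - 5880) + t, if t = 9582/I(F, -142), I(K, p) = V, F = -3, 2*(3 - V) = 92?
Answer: -191864793/862709 ≈ -222.40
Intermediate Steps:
V = -43 (V = 3 - ½*92 = 3 - 46 = -43)
I(K, p) = -43
J(W) = 65 + W + 2*W² (J(W) = (W² + W²) + (65 + W) = 2*W² + (65 + W) = 65 + W + 2*W²)
t = -9582/43 (t = 9582/(-43) = 9582*(-1/43) = -9582/43 ≈ -222.84)
(-12635 + 21446)/(J(-114) - 5880) + t = (-12635 + 21446)/((65 - 114 + 2*(-114)²) - 5880) - 9582/43 = 8811/((65 - 114 + 2*12996) - 5880) - 9582/43 = 8811/((65 - 114 + 25992) - 5880) - 9582/43 = 8811/(25943 - 5880) - 9582/43 = 8811/20063 - 9582/43 = -191864793/862709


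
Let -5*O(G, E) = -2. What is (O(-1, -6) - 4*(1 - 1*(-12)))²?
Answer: 66564/25 ≈ 2662.6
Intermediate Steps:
O(G, E) = ⅖ (O(G, E) = -⅕*(-2) = ⅖)
(O(-1, -6) - 4*(1 - 1*(-12)))² = (⅖ - 4*(1 - 1*(-12)))² = (⅖ - 4*(1 + 12))² = (⅖ - 4*13)² = (⅖ - 52)² = (-258/5)² = 66564/25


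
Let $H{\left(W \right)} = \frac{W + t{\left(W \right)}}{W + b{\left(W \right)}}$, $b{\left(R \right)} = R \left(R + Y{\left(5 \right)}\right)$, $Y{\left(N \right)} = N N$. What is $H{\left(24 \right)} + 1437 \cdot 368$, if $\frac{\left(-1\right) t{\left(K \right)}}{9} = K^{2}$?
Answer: $\frac{5288117}{10} \approx 5.2881 \cdot 10^{5}$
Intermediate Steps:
$t{\left(K \right)} = - 9 K^{2}$
$Y{\left(N \right)} = N^{2}$
$b{\left(R \right)} = R \left(25 + R\right)$ ($b{\left(R \right)} = R \left(R + 5^{2}\right) = R \left(R + 25\right) = R \left(25 + R\right)$)
$H{\left(W \right)} = \frac{W - 9 W^{2}}{W + W \left(25 + W\right)}$
$H{\left(24 \right)} + 1437 \cdot 368 = \frac{1 - 216}{26 + 24} + 1437 \cdot 368 = \frac{1 - 216}{50} + 528816 = \frac{1}{50} \left(-215\right) + 528816 = - \frac{43}{10} + 528816 = \frac{5288117}{10}$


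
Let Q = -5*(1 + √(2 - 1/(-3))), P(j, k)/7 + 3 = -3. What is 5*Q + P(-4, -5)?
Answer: -67 - 25*√21/3 ≈ -105.19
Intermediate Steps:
P(j, k) = -42 (P(j, k) = -21 + 7*(-3) = -21 - 21 = -42)
Q = -5 - 5*√21/3 (Q = -5*(1 + √(2 - 1*(-⅓))) = -5*(1 + √(2 + ⅓)) = -5*(1 + √(7/3)) = -5*(1 + √21/3) = -5 - 5*√21/3 ≈ -12.638)
5*Q + P(-4, -5) = 5*(-5 - 5*√21/3) - 42 = (-25 - 25*√21/3) - 42 = -67 - 25*√21/3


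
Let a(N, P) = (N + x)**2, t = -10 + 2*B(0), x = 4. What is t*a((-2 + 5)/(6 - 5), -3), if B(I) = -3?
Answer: -784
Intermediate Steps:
t = -16 (t = -10 + 2*(-3) = -10 - 6 = -16)
a(N, P) = (4 + N)**2 (a(N, P) = (N + 4)**2 = (4 + N)**2)
t*a((-2 + 5)/(6 - 5), -3) = -16*(4 + (-2 + 5)/(6 - 5))**2 = -16*(4 + 3/1)**2 = -16*(4 + 3*1)**2 = -16*(4 + 3)**2 = -16*7**2 = -16*49 = -784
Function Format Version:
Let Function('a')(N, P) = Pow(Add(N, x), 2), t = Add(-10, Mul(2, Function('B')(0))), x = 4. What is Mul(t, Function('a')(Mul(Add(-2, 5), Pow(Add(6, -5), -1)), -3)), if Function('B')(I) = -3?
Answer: -784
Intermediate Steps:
t = -16 (t = Add(-10, Mul(2, -3)) = Add(-10, -6) = -16)
Function('a')(N, P) = Pow(Add(4, N), 2) (Function('a')(N, P) = Pow(Add(N, 4), 2) = Pow(Add(4, N), 2))
Mul(t, Function('a')(Mul(Add(-2, 5), Pow(Add(6, -5), -1)), -3)) = Mul(-16, Pow(Add(4, Mul(Add(-2, 5), Pow(Add(6, -5), -1))), 2)) = Mul(-16, Pow(Add(4, Mul(3, Pow(1, -1))), 2)) = Mul(-16, Pow(Add(4, Mul(3, 1)), 2)) = Mul(-16, Pow(Add(4, 3), 2)) = Mul(-16, Pow(7, 2)) = Mul(-16, 49) = -784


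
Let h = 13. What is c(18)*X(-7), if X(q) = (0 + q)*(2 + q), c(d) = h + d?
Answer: 1085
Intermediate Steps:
c(d) = 13 + d
X(q) = q*(2 + q)
c(18)*X(-7) = (13 + 18)*(-7*(2 - 7)) = 31*(-7*(-5)) = 31*35 = 1085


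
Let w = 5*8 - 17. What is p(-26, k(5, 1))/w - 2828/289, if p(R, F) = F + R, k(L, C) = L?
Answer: -71113/6647 ≈ -10.699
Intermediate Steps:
w = 23 (w = 40 - 17 = 23)
p(-26, k(5, 1))/w - 2828/289 = (5 - 26)/23 - 2828/289 = -21*1/23 - 2828*1/289 = -21/23 - 2828/289 = -71113/6647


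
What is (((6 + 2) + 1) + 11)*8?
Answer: 160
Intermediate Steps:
(((6 + 2) + 1) + 11)*8 = ((8 + 1) + 11)*8 = (9 + 11)*8 = 20*8 = 160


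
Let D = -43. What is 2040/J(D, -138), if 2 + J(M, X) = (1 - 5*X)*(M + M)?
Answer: -510/14857 ≈ -0.034327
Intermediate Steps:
J(M, X) = -2 + 2*M*(1 - 5*X) (J(M, X) = -2 + (1 - 5*X)*(M + M) = -2 + (1 - 5*X)*(2*M) = -2 + 2*M*(1 - 5*X))
2040/J(D, -138) = 2040/(-2 + 2*(-43) - 10*(-43)*(-138)) = 2040/(-2 - 86 - 59340) = 2040/(-59428) = 2040*(-1/59428) = -510/14857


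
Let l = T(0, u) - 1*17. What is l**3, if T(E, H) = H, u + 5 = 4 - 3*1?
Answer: -9261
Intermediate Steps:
u = -4 (u = -5 + (4 - 3*1) = -5 + (4 - 3) = -5 + 1 = -4)
l = -21 (l = -4 - 1*17 = -4 - 17 = -21)
l**3 = (-21)**3 = -9261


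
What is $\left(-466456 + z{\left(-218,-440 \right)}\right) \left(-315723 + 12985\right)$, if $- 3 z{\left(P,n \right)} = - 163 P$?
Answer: $\frac{434399361676}{3} \approx 1.448 \cdot 10^{11}$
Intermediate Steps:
$z{\left(P,n \right)} = \frac{163 P}{3}$ ($z{\left(P,n \right)} = - \frac{\left(-163\right) P}{3} = \frac{163 P}{3}$)
$\left(-466456 + z{\left(-218,-440 \right)}\right) \left(-315723 + 12985\right) = \left(-466456 + \frac{163}{3} \left(-218\right)\right) \left(-315723 + 12985\right) = \left(-466456 - \frac{35534}{3}\right) \left(-302738\right) = \left(- \frac{1434902}{3}\right) \left(-302738\right) = \frac{434399361676}{3}$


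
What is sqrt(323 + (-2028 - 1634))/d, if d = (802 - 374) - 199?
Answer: 3*I*sqrt(371)/229 ≈ 0.25233*I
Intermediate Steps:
d = 229 (d = 428 - 199 = 229)
sqrt(323 + (-2028 - 1634))/d = sqrt(323 + (-2028 - 1634))/229 = sqrt(323 - 3662)*(1/229) = sqrt(-3339)*(1/229) = (3*I*sqrt(371))*(1/229) = 3*I*sqrt(371)/229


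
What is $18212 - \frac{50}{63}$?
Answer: $\frac{1147306}{63} \approx 18211.0$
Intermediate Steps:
$18212 - \frac{50}{63} = \frac{1147306}{63}$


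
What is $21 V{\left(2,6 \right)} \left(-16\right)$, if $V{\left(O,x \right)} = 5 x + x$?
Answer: $-12096$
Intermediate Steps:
$V{\left(O,x \right)} = 6 x$
$21 V{\left(2,6 \right)} \left(-16\right) = 21 \cdot 6 \cdot 6 \left(-16\right) = 21 \cdot 36 \left(-16\right) = 756 \left(-16\right) = -12096$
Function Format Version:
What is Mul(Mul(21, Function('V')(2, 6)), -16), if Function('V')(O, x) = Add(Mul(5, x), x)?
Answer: -12096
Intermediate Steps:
Function('V')(O, x) = Mul(6, x)
Mul(Mul(21, Function('V')(2, 6)), -16) = Mul(Mul(21, Mul(6, 6)), -16) = Mul(Mul(21, 36), -16) = Mul(756, -16) = -12096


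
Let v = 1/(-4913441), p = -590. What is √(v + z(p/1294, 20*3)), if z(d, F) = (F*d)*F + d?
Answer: I*√16592847013500872163634/3178996327 ≈ 40.52*I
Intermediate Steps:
z(d, F) = d + d*F² (z(d, F) = d*F² + d = d + d*F²)
v = -1/4913441 ≈ -2.0352e-7
√(v + z(p/1294, 20*3)) = √(-1/4913441 + (-590/1294)*(1 + (20*3)²)) = √(-1/4913441 + (-590*1/1294)*(1 + 60²)) = √(-1/4913441 - 295*(1 + 3600)/647) = √(-1/4913441 - 295/647*3601) = √(-1/4913441 - 1062295/647) = √(-5219523807742/3178996327) = I*√16592847013500872163634/3178996327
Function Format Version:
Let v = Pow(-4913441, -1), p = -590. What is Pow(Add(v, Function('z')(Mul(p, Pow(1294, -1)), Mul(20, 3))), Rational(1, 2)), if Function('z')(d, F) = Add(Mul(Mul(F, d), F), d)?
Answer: Mul(Rational(1, 3178996327), I, Pow(16592847013500872163634, Rational(1, 2))) ≈ Mul(40.520, I)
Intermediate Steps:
Function('z')(d, F) = Add(d, Mul(d, Pow(F, 2))) (Function('z')(d, F) = Add(Mul(d, Pow(F, 2)), d) = Add(d, Mul(d, Pow(F, 2))))
v = Rational(-1, 4913441) ≈ -2.0352e-7
Pow(Add(v, Function('z')(Mul(p, Pow(1294, -1)), Mul(20, 3))), Rational(1, 2)) = Pow(Add(Rational(-1, 4913441), Mul(Mul(-590, Pow(1294, -1)), Add(1, Pow(Mul(20, 3), 2)))), Rational(1, 2)) = Pow(Add(Rational(-1, 4913441), Mul(Mul(-590, Rational(1, 1294)), Add(1, Pow(60, 2)))), Rational(1, 2)) = Pow(Add(Rational(-1, 4913441), Mul(Rational(-295, 647), Add(1, 3600))), Rational(1, 2)) = Pow(Add(Rational(-1, 4913441), Mul(Rational(-295, 647), 3601)), Rational(1, 2)) = Pow(Add(Rational(-1, 4913441), Rational(-1062295, 647)), Rational(1, 2)) = Pow(Rational(-5219523807742, 3178996327), Rational(1, 2)) = Mul(Rational(1, 3178996327), I, Pow(16592847013500872163634, Rational(1, 2)))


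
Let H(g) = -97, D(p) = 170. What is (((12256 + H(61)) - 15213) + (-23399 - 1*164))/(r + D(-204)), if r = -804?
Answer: 26617/634 ≈ 41.983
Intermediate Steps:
(((12256 + H(61)) - 15213) + (-23399 - 1*164))/(r + D(-204)) = (((12256 - 97) - 15213) + (-23399 - 1*164))/(-804 + 170) = ((12159 - 15213) + (-23399 - 164))/(-634) = (-3054 - 23563)*(-1/634) = -26617*(-1/634) = 26617/634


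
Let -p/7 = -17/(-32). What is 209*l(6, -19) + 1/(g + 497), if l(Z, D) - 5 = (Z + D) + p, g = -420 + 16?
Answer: -7288843/2976 ≈ -2449.2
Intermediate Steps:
g = -404
p = -119/32 (p = -(-119)/(-32) = -(-119)*(-1)/32 = -7*17/32 = -119/32 ≈ -3.7188)
l(Z, D) = 41/32 + D + Z (l(Z, D) = 5 + ((Z + D) - 119/32) = 5 + ((D + Z) - 119/32) = 5 + (-119/32 + D + Z) = 41/32 + D + Z)
209*l(6, -19) + 1/(g + 497) = 209*(41/32 - 19 + 6) + 1/(-404 + 497) = 209*(-375/32) + 1/93 = -78375/32 + 1/93 = -7288843/2976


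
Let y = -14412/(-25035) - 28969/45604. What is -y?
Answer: 22664689/380565380 ≈ 0.059555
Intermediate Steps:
y = -22664689/380565380 (y = -14412*(-1/25035) - 28969*1/45604 = 4804/8345 - 28969/45604 = -22664689/380565380 ≈ -0.059555)
-y = -1*(-22664689/380565380) = 22664689/380565380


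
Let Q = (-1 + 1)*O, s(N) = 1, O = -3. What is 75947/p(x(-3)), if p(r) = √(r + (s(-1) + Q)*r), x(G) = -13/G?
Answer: 75947*√78/26 ≈ 25798.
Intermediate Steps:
Q = 0 (Q = (-1 + 1)*(-3) = 0*(-3) = 0)
p(r) = √2*√r (p(r) = √(r + (1 + 0)*r) = √(r + 1*r) = √(r + r) = √(2*r) = √2*√r)
75947/p(x(-3)) = 75947/((√2*√(-13/(-3)))) = 75947/((√2*√(-13*(-⅓)))) = 75947/((√2*√(13/3))) = 75947/((√2*(√39/3))) = 75947/((√78/3)) = 75947*(√78/26) = 75947*√78/26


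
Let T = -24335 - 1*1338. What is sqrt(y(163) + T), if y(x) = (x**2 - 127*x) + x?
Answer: I*sqrt(19642) ≈ 140.15*I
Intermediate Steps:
y(x) = x**2 - 126*x
T = -25673 (T = -24335 - 1338 = -25673)
sqrt(y(163) + T) = sqrt(163*(-126 + 163) - 25673) = sqrt(163*37 - 25673) = sqrt(6031 - 25673) = sqrt(-19642) = I*sqrt(19642)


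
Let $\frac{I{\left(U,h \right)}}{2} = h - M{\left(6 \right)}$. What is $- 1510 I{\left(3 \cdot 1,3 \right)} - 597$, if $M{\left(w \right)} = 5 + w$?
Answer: $23563$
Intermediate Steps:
$I{\left(U,h \right)} = -22 + 2 h$ ($I{\left(U,h \right)} = 2 \left(h - \left(5 + 6\right)\right) = 2 \left(h - 11\right) = 2 \left(-11 + h\right) = -22 + 2 h$)
$- 1510 I{\left(3 \cdot 1,3 \right)} - 597 = - 1510 \left(-22 + 2 \cdot 3\right) - 597 = - 1510 \left(-22 + 6\right) - 597 = \left(-1510\right) \left(-16\right) - 597 = 24160 - 597 = 23563$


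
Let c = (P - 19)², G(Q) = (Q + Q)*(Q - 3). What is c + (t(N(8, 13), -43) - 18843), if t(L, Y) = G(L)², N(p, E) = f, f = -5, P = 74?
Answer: -9418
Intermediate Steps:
G(Q) = 2*Q*(-3 + Q) (G(Q) = (2*Q)*(-3 + Q) = 2*Q*(-3 + Q))
N(p, E) = -5
c = 3025 (c = (74 - 19)² = 55² = 3025)
t(L, Y) = 4*L²*(-3 + L)² (t(L, Y) = (2*L*(-3 + L))² = 4*L²*(-3 + L)²)
c + (t(N(8, 13), -43) - 18843) = 3025 + (4*(-5)²*(-3 - 5)² - 18843) = 3025 + (4*25*(-8)² - 18843) = 3025 + (4*25*64 - 18843) = 3025 + (6400 - 18843) = 3025 - 12443 = -9418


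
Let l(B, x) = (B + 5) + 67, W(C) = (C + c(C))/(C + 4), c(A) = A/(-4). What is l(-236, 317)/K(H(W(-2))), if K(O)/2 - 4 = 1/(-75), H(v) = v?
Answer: -6150/299 ≈ -20.569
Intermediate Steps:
c(A) = -A/4 (c(A) = A*(-¼) = -A/4)
W(C) = 3*C/(4*(4 + C)) (W(C) = (C - C/4)/(C + 4) = (3*C/4)/(4 + C) = 3*C/(4*(4 + C)))
l(B, x) = 72 + B (l(B, x) = (5 + B) + 67 = 72 + B)
K(O) = 598/75 (K(O) = 8 + 2/(-75) = 8 + 2*(-1/75) = 8 - 2/75 = 598/75)
l(-236, 317)/K(H(W(-2))) = (72 - 236)/(598/75) = -164*75/598 = -6150/299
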